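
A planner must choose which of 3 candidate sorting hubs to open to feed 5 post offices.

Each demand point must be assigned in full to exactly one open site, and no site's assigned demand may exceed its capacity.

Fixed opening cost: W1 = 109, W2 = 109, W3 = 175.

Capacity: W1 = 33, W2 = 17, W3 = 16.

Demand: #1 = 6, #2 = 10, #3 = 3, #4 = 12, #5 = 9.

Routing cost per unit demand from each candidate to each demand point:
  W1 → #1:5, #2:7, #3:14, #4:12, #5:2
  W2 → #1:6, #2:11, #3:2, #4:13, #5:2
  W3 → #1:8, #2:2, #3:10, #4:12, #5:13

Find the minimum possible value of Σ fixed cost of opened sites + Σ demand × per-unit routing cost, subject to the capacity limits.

486

Open {W1, W2}; cheapest assignment that respects the capacities:
  W1 (cap 33, load 28): #1, #2, #4 — cost 6×5 + 10×7 + 12×12 = 244
  W2 (cap 17, load 12): #3, #5 — cost 3×2 + 9×2 = 24
  Shipping 268, fixed 218 → total 486.
  Any other capacity-feasible assignment to {W1, W2} ships for at least 268.
Compare {W1, W3}: its best feasible assignment gives total 526.
Compare {W1, W2, W3}: its best feasible assignment gives total 611.
Every other set of open sites that can feasibly serve all demand totals ≥ 526 even under its best assignment. Minimum: 486.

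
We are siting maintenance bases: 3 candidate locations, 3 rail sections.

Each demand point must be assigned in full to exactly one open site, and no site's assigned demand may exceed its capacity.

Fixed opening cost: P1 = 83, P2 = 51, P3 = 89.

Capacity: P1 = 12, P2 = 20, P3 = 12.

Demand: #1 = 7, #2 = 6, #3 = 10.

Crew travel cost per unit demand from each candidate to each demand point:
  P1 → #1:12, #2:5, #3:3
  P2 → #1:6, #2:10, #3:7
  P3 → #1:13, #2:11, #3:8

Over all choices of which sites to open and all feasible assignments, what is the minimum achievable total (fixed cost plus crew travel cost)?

Open {P1, P2}; cheapest assignment that respects the capacities:
  P1 (cap 12, load 10): #3 — cost 10×3 = 30
  P2 (cap 20, load 13): #1, #2 — cost 7×6 + 6×10 = 102
  Shipping 132, fixed 134 → total 266.
  Any other capacity-feasible assignment to {P1, P2} ships for at least 132.
Compare {P2, P3}: its best feasible assignment gives total 318.
Compare {P1, P2, P3}: its best feasible assignment gives total 355.
Every other set of open sites that can feasibly serve all demand totals ≥ 318 even under its best assignment. Minimum: 266.

266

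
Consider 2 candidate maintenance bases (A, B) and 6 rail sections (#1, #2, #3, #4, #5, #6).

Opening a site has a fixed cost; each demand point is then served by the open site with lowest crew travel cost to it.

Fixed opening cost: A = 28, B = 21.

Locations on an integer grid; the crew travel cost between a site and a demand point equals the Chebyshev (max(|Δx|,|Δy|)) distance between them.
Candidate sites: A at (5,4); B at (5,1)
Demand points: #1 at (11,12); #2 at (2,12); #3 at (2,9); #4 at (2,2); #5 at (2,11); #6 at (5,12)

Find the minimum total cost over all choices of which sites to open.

Open {A}: assign each demand point to its cheapest open site.
  #1→A 8, #2→A 8, #3→A 5, #4→A 3, #5→A 7, #6→A 8
  crew travel cost 39, fixed 28 → total 67.
Compare {B}: crew travel cost 54 + fixed 21 = 75.
Compare {A, B}: crew travel cost 39 + fixed 49 = 88.

67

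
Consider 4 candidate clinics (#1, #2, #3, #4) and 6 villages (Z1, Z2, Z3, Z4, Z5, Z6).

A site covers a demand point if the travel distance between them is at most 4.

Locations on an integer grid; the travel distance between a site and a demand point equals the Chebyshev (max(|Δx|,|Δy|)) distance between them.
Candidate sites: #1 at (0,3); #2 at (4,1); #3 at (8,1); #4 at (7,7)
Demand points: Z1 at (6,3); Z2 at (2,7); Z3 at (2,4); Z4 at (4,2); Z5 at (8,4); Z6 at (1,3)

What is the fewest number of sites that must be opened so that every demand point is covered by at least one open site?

2

Coverage sets (demand points within 4 of each site):
  #1: {Z2, Z3, Z4, Z6}
  #2: {Z1, Z3, Z4, Z5, Z6}
  #3: {Z1, Z4, Z5}
  #4: {Z1, Z5}
No single site covers all 6 demand points.
But {#1, #2} covers everything, so the minimum is 2.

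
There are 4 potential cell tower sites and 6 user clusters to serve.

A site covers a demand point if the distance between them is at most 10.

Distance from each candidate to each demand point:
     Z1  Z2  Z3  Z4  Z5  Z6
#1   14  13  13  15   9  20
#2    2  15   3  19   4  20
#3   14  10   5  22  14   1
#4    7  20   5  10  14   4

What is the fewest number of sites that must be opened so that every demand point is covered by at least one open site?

Coverage sets (demand points within 10 of each site):
  #1: {Z5}
  #2: {Z1, Z3, Z5}
  #3: {Z2, Z3, Z6}
  #4: {Z1, Z3, Z4, Z6}
No 2 sites suffice: every size-2 union leaves at least one demand point uncovered.
But {#1, #3, #4} covers everything, so the minimum is 3.

3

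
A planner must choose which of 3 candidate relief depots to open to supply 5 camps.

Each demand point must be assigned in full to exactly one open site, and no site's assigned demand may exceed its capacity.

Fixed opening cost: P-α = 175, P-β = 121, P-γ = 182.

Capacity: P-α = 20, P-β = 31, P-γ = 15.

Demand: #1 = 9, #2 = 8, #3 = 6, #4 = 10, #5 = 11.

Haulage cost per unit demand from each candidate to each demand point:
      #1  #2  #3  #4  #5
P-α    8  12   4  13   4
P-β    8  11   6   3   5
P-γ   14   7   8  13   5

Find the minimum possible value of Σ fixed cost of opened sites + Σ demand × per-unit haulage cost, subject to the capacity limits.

554

Open {P-α, P-β}; cheapest assignment that respects the capacities:
  P-α (cap 20, load 17): #3, #5 — cost 6×4 + 11×4 = 68
  P-β (cap 31, load 27): #1, #2, #4 — cost 9×8 + 8×11 + 10×3 = 190
  Shipping 258, fixed 296 → total 554.
  Any other capacity-feasible assignment to {P-α, P-β} ships for at least 258.
Compare {P-β, P-γ}: its best feasible assignment gives total 564.
Compare {P-α, P-β, P-γ}: its best feasible assignment gives total 704.
Every other set of open sites that can feasibly serve all demand totals ≥ 564 even under its best assignment. Minimum: 554.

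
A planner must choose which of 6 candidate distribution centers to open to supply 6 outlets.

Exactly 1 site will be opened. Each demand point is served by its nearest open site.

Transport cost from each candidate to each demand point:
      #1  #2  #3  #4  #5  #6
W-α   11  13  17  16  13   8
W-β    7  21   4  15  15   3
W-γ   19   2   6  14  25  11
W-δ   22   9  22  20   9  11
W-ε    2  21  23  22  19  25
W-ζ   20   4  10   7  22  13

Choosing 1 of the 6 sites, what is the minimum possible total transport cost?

65

Open {W-β}.
  #1→W-β 7, #2→W-β 21, #3→W-β 4, #4→W-β 15, #5→W-β 15, #6→W-β 3  ⇒ total 65.
Compare {W-ζ}: total 76.
Compare {W-γ}: total 77.
No size-1 selection does better; minimum is 65.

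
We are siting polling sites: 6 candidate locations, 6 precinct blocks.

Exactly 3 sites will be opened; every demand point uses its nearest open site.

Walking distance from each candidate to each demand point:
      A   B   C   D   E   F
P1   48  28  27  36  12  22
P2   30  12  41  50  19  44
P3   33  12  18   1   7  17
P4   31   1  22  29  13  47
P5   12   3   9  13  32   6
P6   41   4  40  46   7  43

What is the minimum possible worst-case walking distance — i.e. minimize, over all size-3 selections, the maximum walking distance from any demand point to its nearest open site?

Open {P1, P3, P5}.
  Farthest demand point is A at walking distance 12 (to P5); all others are ≤ 12.
With {P2, P3, P5} the worst case is 12.
With {P3, P4, P5} the worst case is 12.
No size-3 selection achieves below 12.

12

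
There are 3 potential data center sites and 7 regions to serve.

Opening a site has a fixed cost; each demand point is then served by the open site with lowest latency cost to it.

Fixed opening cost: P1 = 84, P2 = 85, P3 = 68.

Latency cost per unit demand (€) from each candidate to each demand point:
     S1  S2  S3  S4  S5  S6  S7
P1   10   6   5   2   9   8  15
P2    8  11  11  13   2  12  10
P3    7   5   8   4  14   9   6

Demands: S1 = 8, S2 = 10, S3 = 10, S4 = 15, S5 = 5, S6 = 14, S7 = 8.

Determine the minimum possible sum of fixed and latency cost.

543

Open {P1, P3}: assign each demand point to its cheapest open site.
  S1→P3 8×7=56, S2→P3 10×5=50, S3→P1 10×5=50, S4→P1 15×2=30, S5→P1 5×9=45, S6→P1 14×8=112, S7→P3 8×6=48
  latency cost 391, fixed 152 → total 543.
Compare {P3}: latency cost 490 + fixed 68 = 558.
Compare {P1, P2}: latency cost 406 + fixed 169 = 575.
Compare {P1}: latency cost 497 + fixed 84 = 581.
All other subsets cost ≥ 558. Minimum total cost: 543.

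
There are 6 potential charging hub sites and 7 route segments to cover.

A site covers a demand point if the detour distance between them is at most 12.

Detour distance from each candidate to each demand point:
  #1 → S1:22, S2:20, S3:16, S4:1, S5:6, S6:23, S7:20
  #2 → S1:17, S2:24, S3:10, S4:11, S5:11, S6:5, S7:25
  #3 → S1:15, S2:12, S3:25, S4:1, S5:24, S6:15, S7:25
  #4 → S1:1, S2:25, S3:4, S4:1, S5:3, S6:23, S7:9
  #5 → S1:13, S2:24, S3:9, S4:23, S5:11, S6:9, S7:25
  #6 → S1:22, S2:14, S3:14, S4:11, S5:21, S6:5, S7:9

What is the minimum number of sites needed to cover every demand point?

Coverage sets (demand points within 12 of each site):
  #1: {S4, S5}
  #2: {S3, S4, S5, S6}
  #3: {S2, S4}
  #4: {S1, S3, S4, S5, S7}
  #5: {S3, S5, S6}
  #6: {S4, S6, S7}
No 2 sites suffice: every size-2 union leaves at least one demand point uncovered.
But {#2, #3, #4} covers everything, so the minimum is 3.

3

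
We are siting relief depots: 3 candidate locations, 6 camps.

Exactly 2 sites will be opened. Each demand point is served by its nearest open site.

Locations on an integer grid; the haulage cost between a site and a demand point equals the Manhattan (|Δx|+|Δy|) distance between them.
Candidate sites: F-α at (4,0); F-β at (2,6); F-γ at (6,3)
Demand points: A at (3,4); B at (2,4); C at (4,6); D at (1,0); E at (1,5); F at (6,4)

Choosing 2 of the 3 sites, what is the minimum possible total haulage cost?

Open {F-β, F-γ}.
  A→F-β 3, B→F-β 2, C→F-β 2, D→F-β 7, E→F-β 2, F→F-γ 1  ⇒ total 17.
Compare {F-α, F-β}: total 18.
Compare {F-α, F-γ}: total 25.

17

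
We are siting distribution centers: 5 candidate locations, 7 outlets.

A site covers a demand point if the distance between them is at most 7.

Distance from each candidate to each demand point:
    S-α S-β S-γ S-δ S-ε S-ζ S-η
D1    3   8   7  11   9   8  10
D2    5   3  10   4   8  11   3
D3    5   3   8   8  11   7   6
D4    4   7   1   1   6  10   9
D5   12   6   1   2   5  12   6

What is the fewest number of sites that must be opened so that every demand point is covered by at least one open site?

2

Coverage sets (demand points within 7 of each site):
  D1: {S-α, S-γ}
  D2: {S-α, S-β, S-δ, S-η}
  D3: {S-α, S-β, S-ζ, S-η}
  D4: {S-α, S-β, S-γ, S-δ, S-ε}
  D5: {S-β, S-γ, S-δ, S-ε, S-η}
No single site covers all 7 demand points.
But {D3, D4} covers everything, so the minimum is 2.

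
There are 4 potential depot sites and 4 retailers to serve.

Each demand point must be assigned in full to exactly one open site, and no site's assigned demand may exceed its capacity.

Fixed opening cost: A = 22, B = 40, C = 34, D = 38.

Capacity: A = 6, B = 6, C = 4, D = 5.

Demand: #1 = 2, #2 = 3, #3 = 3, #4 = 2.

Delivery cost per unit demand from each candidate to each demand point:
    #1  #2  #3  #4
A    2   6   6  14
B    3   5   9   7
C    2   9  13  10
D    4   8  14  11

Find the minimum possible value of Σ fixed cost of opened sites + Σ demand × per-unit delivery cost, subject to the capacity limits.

Open {A, B}; cheapest assignment that respects the capacities:
  A (cap 6, load 5): #1, #3 — cost 2×2 + 3×6 = 22
  B (cap 6, load 5): #2, #4 — cost 3×5 + 2×7 = 29
  Shipping 51, fixed 62 → total 113.
  Any other capacity-feasible assignment to {A, B} ships for at least 51.
Compare {A, C}: its best feasible assignment gives total 116.
Compare {A, D}: its best feasible assignment gives total 126.
Every other set of open sites that can feasibly serve all demand totals ≥ 116 even under its best assignment. Minimum: 113.

113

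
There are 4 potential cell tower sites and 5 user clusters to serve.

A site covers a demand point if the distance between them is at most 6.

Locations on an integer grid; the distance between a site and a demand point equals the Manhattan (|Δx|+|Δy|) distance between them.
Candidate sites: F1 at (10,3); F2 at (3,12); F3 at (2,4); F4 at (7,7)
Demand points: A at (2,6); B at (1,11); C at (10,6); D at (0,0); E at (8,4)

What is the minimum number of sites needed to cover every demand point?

3

Coverage sets (demand points within 6 of each site):
  F1: {C, E}
  F2: {B}
  F3: {A, D, E}
  F4: {A, C, E}
No 2 sites suffice: every size-2 union leaves at least one demand point uncovered.
But {F1, F2, F3} covers everything, so the minimum is 3.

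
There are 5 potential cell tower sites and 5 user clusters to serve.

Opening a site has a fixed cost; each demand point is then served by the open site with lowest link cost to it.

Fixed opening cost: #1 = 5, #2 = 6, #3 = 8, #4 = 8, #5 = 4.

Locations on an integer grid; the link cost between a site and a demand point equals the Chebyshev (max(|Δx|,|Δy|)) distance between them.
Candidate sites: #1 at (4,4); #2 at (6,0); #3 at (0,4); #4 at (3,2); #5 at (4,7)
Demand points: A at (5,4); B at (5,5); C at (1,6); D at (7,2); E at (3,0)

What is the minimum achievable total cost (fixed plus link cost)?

Open {#1}: assign each demand point to its cheapest open site.
  A→#1 1, B→#1 1, C→#1 3, D→#1 3, E→#1 4
  link cost 12, fixed 5 → total 17.
Compare {#1, #2}: link cost 10 + fixed 11 = 21.
Compare {#1, #5}: link cost 12 + fixed 9 = 21.
Compare {#4}: link cost 15 + fixed 8 = 23.
All other subsets cost ≥ 21. Minimum total cost: 17.

17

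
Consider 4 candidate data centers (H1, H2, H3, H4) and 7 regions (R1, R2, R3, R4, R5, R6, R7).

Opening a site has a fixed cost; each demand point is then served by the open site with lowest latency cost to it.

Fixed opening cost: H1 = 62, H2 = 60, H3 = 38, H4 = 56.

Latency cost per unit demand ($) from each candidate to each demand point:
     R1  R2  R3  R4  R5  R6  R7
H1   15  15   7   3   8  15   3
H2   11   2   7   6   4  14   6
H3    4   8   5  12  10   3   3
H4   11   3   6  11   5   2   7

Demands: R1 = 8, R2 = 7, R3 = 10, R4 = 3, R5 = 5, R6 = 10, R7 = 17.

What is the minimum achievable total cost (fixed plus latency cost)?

Open {H2, H3}: assign each demand point to its cheapest open site.
  R1→H3 8×4=32, R2→H2 7×2=14, R3→H3 10×5=50, R4→H2 3×6=18, R5→H2 5×4=20, R6→H3 10×3=30, R7→H3 17×3=51
  latency cost 215, fixed 98 → total 313.
Compare {H3, H4}: latency cost 232 + fixed 94 = 326.
Compare {H3}: latency cost 305 + fixed 38 = 343.
Compare {H2, H3, H4}: latency cost 205 + fixed 154 = 359.
All other subsets cost ≥ 326. Minimum total cost: 313.

313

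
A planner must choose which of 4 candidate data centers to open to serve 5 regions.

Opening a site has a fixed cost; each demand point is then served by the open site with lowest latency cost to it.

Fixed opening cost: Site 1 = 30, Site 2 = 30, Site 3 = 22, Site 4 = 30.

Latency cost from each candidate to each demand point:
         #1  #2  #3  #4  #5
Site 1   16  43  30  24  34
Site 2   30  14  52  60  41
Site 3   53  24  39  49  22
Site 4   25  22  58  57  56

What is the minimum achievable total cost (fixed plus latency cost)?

Open {Site 1, Site 3}: assign each demand point to its cheapest open site.
  #1→Site 1 16, #2→Site 3 24, #3→Site 1 30, #4→Site 1 24, #5→Site 3 22
  latency cost 116, fixed 52 → total 168.
Compare {Site 1}: latency cost 147 + fixed 30 = 177.
Compare {Site 1, Site 2}: latency cost 118 + fixed 60 = 178.
Compare {Site 1, Site 4}: latency cost 126 + fixed 60 = 186.
All other subsets cost ≥ 177. Minimum total cost: 168.

168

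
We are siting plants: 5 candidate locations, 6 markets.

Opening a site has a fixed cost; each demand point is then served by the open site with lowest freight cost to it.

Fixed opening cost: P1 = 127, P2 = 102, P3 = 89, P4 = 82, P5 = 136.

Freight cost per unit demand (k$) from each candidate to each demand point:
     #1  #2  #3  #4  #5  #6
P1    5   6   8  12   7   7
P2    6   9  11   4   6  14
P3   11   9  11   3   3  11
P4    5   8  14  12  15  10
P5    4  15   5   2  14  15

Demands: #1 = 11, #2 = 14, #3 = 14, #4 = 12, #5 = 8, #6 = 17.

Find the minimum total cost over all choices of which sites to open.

Open {P1, P3}: assign each demand point to its cheapest open site.
  #1→P1 11×5=55, #2→P1 14×6=84, #3→P1 14×8=112, #4→P3 12×3=36, #5→P3 8×3=24, #6→P1 17×7=119
  freight cost 430, fixed 216 → total 646.
Compare {P1, P5}: freight cost 397 + fixed 263 = 660.
Compare {P1, P2}: freight cost 466 + fixed 229 = 695.
Compare {P1}: freight cost 570 + fixed 127 = 697.
All other subsets cost ≥ 660. Minimum total cost: 646.

646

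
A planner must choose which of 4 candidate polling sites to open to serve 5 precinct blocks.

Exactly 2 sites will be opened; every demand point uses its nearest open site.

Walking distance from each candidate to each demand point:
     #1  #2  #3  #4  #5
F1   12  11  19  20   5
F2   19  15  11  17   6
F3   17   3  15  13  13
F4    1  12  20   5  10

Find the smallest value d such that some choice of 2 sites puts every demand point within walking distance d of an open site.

12

Open {F2, F4}.
  Farthest demand point is #2 at walking distance 12 (to F4); all others are ≤ 12.
With {F1, F3} the worst case is 15.
With {F3, F4} the worst case is 15.
No size-2 selection achieves below 12.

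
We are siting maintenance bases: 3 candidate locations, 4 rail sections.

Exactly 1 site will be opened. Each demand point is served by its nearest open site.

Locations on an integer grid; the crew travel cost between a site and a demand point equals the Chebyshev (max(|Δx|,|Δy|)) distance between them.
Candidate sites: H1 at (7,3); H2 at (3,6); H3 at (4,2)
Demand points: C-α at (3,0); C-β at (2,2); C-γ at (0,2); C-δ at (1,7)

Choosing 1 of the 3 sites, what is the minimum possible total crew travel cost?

13

Open {H3}.
  C-α→H3 2, C-β→H3 2, C-γ→H3 4, C-δ→H3 5  ⇒ total 13.
Compare {H2}: total 16.
Compare {H1}: total 22.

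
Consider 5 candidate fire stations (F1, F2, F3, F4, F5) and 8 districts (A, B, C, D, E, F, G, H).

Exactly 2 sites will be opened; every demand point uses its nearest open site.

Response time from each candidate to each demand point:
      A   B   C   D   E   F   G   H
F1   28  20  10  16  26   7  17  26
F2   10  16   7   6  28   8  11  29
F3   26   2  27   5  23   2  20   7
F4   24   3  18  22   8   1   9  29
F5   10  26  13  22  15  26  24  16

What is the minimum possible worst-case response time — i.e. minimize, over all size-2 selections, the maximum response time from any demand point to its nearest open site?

Open {F2, F5}.
  Farthest demand point is B at response time 16 (to F2); all others are ≤ 16.
With {F1, F5} the worst case is 20.
With {F3, F5} the worst case is 20.
No size-2 selection achieves below 16.

16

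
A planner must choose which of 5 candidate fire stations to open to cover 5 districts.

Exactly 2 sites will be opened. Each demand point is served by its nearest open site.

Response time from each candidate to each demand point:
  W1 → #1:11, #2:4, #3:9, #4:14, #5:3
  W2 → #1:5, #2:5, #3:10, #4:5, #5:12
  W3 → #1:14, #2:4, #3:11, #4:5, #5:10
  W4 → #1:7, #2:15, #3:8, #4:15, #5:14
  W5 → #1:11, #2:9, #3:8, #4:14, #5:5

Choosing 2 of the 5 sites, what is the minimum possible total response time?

Open {W1, W2}.
  #1→W2 5, #2→W1 4, #3→W1 9, #4→W2 5, #5→W1 3  ⇒ total 26.
Compare {W2, W5}: total 28.
Compare {W1, W3}: total 32.
No size-2 selection does better; minimum is 26.

26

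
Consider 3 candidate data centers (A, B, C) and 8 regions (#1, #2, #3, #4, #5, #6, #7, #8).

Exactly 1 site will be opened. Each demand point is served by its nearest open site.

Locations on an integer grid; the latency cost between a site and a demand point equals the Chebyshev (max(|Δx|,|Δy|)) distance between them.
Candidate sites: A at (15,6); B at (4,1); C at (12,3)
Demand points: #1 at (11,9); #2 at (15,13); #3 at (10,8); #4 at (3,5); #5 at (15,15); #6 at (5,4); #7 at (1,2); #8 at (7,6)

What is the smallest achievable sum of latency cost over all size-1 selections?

Open {B}.
  #1→B 8, #2→B 12, #3→B 7, #4→B 4, #5→B 14, #6→B 3, #7→B 3, #8→B 5  ⇒ total 56.
Compare {C}: total 65.
Compare {A}: total 69.

56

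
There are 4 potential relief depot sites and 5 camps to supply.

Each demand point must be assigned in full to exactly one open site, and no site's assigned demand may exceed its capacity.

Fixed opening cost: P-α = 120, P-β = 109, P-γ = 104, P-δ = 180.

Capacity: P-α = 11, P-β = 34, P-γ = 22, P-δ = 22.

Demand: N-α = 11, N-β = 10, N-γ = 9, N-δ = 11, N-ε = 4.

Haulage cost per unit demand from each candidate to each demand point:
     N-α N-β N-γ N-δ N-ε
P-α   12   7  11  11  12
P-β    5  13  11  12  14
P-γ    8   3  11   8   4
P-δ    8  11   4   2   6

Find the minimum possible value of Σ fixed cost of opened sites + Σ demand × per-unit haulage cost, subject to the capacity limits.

541

Open {P-β, P-γ}; cheapest assignment that respects the capacities:
  P-β (cap 34, load 24): N-α, N-γ, N-ε — cost 11×5 + 9×11 + 4×14 = 210
  P-γ (cap 22, load 21): N-β, N-δ — cost 10×3 + 11×8 = 118
  Shipping 328, fixed 213 → total 541.
  Any other capacity-feasible assignment to {P-β, P-γ} ships for at least 328.
Compare {P-β, P-γ, P-δ}: its best feasible assignment gives total 552.
Compare {P-β, P-δ}: its best feasible assignment gives total 588.
Every other set of open sites that can feasibly serve all demand totals ≥ 552 even under its best assignment. Minimum: 541.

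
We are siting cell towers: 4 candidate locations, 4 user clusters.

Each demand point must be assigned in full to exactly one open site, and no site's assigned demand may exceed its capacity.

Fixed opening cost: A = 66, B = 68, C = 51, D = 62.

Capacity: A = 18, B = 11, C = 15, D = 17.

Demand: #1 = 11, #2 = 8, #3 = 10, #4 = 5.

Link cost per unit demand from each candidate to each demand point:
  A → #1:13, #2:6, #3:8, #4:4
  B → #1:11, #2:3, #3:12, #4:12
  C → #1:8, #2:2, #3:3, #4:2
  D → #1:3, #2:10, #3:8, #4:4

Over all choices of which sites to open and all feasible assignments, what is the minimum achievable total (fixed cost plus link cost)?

Open {B, C, D}; cheapest assignment that respects the capacities:
  B (cap 11, load 8): #2 — cost 8×3 = 24
  C (cap 15, load 15): #3, #4 — cost 10×3 + 5×2 = 40
  D (cap 17, load 11): #1 — cost 11×3 = 33
  Shipping 97, fixed 181 → total 278.
  Any other capacity-feasible assignment to {B, C, D} ships for at least 97.
Compare {A, C, D}: its best feasible assignment gives total 300.
Compare {A, D}: its best feasible assignment gives total 309.
Every other set of open sites that can feasibly serve all demand totals ≥ 300 even under its best assignment. Minimum: 278.

278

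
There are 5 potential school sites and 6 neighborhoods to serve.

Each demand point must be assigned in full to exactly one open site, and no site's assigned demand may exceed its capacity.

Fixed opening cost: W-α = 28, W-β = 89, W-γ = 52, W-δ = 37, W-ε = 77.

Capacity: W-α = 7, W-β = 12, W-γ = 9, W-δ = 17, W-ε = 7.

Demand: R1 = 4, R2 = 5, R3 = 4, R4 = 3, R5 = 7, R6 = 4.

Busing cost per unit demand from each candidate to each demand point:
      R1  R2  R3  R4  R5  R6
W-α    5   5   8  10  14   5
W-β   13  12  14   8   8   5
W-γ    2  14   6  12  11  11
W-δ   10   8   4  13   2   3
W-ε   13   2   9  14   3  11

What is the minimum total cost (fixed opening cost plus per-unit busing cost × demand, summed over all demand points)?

228

Open {W-α, W-γ, W-δ}; cheapest assignment that respects the capacities:
  W-α (cap 7, load 5): R2 — cost 5×5 = 25
  W-γ (cap 9, load 7): R1, R4 — cost 4×2 + 3×12 = 44
  W-δ (cap 17, load 15): R3, R5, R6 — cost 4×4 + 7×2 + 4×3 = 42
  Shipping 111, fixed 117 → total 228.
  Any other capacity-feasible assignment to {W-α, W-γ, W-δ} ships for at least 111.
Compare {W-α, W-δ, W-ε}: its best feasible assignment gives total 244.
Compare {W-γ, W-δ, W-ε}: its best feasible assignment gives total 262.
Every other set of open sites that can feasibly serve all demand totals ≥ 244 even under its best assignment. Minimum: 228.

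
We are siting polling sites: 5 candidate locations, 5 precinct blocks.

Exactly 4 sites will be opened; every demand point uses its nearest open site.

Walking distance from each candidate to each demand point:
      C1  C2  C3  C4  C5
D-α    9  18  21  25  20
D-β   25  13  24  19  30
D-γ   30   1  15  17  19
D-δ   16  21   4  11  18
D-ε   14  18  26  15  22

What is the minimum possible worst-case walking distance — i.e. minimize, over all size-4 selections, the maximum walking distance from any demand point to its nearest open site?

Open {D-α, D-β, D-γ, D-δ}.
  Farthest demand point is C5 at walking distance 18 (to D-δ); all others are ≤ 18.
With {D-α, D-β, D-δ, D-ε} the worst case is 18.
With {D-α, D-γ, D-δ, D-ε} the worst case is 18.
No size-4 selection achieves below 18.

18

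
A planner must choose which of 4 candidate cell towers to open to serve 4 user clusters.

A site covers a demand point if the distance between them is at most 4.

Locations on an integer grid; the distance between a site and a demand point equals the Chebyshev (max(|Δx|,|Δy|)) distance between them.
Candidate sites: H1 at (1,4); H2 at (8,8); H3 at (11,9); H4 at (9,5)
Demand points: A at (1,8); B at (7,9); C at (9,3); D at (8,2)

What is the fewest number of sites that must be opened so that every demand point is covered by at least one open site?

2

Coverage sets (demand points within 4 of each site):
  H1: {A}
  H2: {B}
  H3: {B}
  H4: {B, C, D}
No single site covers all 4 demand points.
But {H1, H4} covers everything, so the minimum is 2.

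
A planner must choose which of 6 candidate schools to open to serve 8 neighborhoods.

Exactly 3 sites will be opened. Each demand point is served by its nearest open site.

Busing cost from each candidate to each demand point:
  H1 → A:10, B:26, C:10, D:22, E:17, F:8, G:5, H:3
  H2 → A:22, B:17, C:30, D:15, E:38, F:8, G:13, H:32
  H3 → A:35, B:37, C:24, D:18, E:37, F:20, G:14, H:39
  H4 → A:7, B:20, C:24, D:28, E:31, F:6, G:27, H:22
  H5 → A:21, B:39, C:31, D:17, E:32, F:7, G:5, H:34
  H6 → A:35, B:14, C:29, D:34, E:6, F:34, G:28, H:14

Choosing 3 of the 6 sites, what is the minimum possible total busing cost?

Open {H1, H2, H6}.
  A→H1 10, B→H6 14, C→H1 10, D→H2 15, E→H6 6, F→H1 8, G→H1 5, H→H1 3  ⇒ total 71.
Compare {H1, H5, H6}: total 72.
Compare {H1, H4, H6}: total 73.
No size-3 selection does better; minimum is 71.

71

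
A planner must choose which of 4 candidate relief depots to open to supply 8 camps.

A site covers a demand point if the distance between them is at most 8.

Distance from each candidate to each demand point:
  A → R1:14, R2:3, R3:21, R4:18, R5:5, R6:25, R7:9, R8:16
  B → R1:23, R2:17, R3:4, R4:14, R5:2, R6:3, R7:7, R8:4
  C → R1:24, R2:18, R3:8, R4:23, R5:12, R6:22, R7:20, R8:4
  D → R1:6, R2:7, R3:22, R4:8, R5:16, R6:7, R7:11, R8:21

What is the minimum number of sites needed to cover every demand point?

2

Coverage sets (demand points within 8 of each site):
  A: {R2, R5}
  B: {R3, R5, R6, R7, R8}
  C: {R3, R8}
  D: {R1, R2, R4, R6}
No single site covers all 8 demand points.
But {B, D} covers everything, so the minimum is 2.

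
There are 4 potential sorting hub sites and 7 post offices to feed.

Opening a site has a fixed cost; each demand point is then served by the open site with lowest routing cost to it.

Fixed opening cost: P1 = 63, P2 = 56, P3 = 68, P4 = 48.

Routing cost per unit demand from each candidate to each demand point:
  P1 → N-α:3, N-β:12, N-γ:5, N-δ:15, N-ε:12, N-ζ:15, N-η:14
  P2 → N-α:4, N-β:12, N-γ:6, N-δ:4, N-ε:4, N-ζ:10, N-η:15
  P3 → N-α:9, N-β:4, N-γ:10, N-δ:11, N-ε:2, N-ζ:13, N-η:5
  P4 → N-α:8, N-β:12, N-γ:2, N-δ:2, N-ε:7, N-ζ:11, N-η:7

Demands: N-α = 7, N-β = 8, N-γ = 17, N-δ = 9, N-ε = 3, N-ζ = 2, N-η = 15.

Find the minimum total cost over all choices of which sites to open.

Open {P3, P4}: assign each demand point to its cheapest open site.
  N-α→P4 7×8=56, N-β→P3 8×4=32, N-γ→P4 17×2=34, N-δ→P4 9×2=18, N-ε→P3 3×2=6, N-ζ→P4 2×11=22, N-η→P3 15×5=75
  routing cost 243, fixed 116 → total 359.
Compare {P2, P3, P4}: routing cost 213 + fixed 172 = 385.
Compare {P1, P3, P4}: routing cost 208 + fixed 179 = 387.
Compare {P4}: routing cost 352 + fixed 48 = 400.
All other subsets cost ≥ 385. Minimum total cost: 359.

359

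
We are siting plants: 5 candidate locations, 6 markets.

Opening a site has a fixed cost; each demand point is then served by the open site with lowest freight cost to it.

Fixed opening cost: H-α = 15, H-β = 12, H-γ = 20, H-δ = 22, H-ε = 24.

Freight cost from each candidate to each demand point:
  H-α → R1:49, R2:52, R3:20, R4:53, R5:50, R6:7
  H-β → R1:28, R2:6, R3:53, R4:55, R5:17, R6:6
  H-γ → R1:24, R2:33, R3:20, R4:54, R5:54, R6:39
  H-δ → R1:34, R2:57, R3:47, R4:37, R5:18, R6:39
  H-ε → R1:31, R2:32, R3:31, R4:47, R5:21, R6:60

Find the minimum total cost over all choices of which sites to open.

Open {H-α, H-β}: assign each demand point to its cheapest open site.
  R1→H-β 28, R2→H-β 6, R3→H-α 20, R4→H-α 53, R5→H-β 17, R6→H-β 6
  freight cost 130, fixed 27 → total 157.
Compare {H-β, H-γ}: freight cost 127 + fixed 32 = 159.
Compare {H-α, H-β, H-δ}: freight cost 114 + fixed 49 = 163.
Compare {H-β, H-γ, H-δ}: freight cost 110 + fixed 54 = 164.
All other subsets cost ≥ 159. Minimum total cost: 157.

157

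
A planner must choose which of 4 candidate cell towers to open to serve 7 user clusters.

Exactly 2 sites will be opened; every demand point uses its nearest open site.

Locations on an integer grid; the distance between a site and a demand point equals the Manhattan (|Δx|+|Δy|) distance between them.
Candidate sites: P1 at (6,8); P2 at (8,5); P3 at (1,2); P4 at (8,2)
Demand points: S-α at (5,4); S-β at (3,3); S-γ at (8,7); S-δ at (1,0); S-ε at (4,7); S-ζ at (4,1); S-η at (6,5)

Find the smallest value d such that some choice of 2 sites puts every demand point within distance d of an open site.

Open {P1, P3}.
  Farthest demand point is S-α at distance 5 (to P1); all others are ≤ 5.
With {P2, P3} the worst case is 6.
With {P3, P4} the worst case is 8.
No size-2 selection achieves below 5.

5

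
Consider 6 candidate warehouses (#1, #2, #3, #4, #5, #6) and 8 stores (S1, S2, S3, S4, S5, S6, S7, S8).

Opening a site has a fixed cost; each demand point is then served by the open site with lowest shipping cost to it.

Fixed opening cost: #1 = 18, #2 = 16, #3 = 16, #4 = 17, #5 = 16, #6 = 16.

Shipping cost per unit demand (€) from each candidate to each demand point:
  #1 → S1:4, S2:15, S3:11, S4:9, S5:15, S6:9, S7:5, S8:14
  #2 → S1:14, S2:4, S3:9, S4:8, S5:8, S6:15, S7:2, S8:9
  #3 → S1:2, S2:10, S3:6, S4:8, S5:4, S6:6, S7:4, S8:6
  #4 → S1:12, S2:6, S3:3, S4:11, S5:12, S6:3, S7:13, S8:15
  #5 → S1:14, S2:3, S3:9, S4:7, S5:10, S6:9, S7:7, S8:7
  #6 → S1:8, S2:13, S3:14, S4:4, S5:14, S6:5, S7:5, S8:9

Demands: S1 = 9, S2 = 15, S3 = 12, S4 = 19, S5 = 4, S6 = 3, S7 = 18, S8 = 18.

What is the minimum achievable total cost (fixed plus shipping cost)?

424

Open {#2, #3, #4, #6}: assign each demand point to its cheapest open site.
  S1→#3 9×2=18, S2→#2 15×4=60, S3→#4 12×3=36, S4→#6 19×4=76, S5→#3 4×4=16, S6→#4 3×3=9, S7→#2 18×2=36, S8→#3 18×6=108
  shipping cost 359, fixed 65 → total 424.
Compare {#2, #3, #4, #5, #6}: shipping cost 344 + fixed 81 = 425.
Compare {#1, #2, #3, #4, #6}: shipping cost 359 + fixed 83 = 442.
Compare {#1, #2, #3, #4, #5, #6}: shipping cost 344 + fixed 99 = 443.
All other subsets cost ≥ 425. Minimum total cost: 424.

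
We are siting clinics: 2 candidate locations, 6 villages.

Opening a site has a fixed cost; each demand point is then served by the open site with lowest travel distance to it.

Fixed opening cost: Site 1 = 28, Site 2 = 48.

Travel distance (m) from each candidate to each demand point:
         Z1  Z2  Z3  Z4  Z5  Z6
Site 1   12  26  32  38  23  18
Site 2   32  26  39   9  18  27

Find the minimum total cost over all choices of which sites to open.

Open {Site 1}: assign each demand point to its cheapest open site.
  Z1→Site 1 12, Z2→Site 1 26, Z3→Site 1 32, Z4→Site 1 38, Z5→Site 1 23, Z6→Site 1 18
  travel distance 149, fixed 28 → total 177.
Compare {Site 1, Site 2}: travel distance 115 + fixed 76 = 191.
Compare {Site 2}: travel distance 151 + fixed 48 = 199.

177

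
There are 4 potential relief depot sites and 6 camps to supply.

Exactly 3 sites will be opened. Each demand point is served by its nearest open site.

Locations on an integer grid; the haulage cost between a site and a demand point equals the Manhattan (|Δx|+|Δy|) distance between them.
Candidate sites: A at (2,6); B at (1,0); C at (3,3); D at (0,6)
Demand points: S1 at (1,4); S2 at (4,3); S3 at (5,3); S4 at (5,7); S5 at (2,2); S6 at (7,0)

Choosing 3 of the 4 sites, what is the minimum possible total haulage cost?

18

Open {A, B, C}.
  S1→A 3, S2→C 1, S3→C 2, S4→A 4, S5→C 2, S6→B 6  ⇒ total 18.
Compare {A, C, D}: total 19.
Compare {B, C, D}: total 20.
No size-3 selection does better; minimum is 18.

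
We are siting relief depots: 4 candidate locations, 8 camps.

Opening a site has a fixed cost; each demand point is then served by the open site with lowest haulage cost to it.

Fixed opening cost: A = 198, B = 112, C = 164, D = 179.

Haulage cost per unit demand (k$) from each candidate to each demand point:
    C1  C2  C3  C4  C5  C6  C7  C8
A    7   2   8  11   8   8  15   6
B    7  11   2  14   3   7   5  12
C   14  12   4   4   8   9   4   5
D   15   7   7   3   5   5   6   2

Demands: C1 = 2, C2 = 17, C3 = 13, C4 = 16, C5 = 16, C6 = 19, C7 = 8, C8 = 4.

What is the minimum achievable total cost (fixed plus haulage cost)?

689

Open {B, D}: assign each demand point to its cheapest open site.
  C1→B 2×7=14, C2→D 17×7=119, C3→B 13×2=26, C4→D 16×3=48, C5→B 16×3=48, C6→D 19×5=95, C7→B 8×5=40, C8→D 4×2=8
  haulage cost 398, fixed 291 → total 689.
Compare {D}: haulage cost 519 + fixed 179 = 698.
Compare {A, D}: haulage cost 418 + fixed 377 = 795.
Compare {B, C}: haulage cost 524 + fixed 276 = 800.
All other subsets cost ≥ 698. Minimum total cost: 689.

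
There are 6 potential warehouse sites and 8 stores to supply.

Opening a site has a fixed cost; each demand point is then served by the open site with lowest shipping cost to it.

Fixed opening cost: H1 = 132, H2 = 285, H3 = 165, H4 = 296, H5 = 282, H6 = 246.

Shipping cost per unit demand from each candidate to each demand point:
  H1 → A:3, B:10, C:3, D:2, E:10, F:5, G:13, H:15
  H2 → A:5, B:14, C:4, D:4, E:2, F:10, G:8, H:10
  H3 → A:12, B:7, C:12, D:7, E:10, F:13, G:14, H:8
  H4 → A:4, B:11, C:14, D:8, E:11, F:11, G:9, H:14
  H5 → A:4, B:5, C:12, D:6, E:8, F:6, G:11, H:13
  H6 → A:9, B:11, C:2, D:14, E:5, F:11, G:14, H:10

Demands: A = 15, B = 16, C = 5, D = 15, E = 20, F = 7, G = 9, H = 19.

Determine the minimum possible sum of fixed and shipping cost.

1003

Open {H1, H3}: assign each demand point to its cheapest open site.
  A→H1 15×3=45, B→H3 16×7=112, C→H1 5×3=15, D→H1 15×2=30, E→H1 20×10=200, F→H1 7×5=35, G→H1 9×13=117, H→H3 19×8=152
  shipping cost 706, fixed 297 → total 1003.
Compare {H1, H2}: shipping cost 587 + fixed 417 = 1004.
Compare {H1}: shipping cost 887 + fixed 132 = 1019.
Compare {H2}: shipping cost 751 + fixed 285 = 1036.
All other subsets cost ≥ 1004. Minimum total cost: 1003.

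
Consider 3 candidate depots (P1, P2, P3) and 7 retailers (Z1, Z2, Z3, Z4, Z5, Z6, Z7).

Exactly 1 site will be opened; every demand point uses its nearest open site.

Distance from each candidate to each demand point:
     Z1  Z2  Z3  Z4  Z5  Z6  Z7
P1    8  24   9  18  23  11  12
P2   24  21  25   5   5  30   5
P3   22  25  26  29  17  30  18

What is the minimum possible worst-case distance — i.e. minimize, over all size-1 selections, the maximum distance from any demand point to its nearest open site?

24

Open {P1}.
  Farthest demand point is Z2 at distance 24 (to P1); all others are ≤ 24.
With {P2} the worst case is 30.
With {P3} the worst case is 30.
No size-1 selection achieves below 24.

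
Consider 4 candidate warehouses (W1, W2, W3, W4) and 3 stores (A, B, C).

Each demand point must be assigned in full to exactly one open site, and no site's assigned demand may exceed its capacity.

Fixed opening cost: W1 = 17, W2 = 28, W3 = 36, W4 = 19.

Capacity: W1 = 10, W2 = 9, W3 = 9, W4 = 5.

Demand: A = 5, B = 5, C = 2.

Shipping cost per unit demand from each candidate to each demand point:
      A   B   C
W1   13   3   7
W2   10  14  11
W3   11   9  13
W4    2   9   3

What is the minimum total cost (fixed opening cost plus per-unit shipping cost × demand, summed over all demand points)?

75

Open {W1, W4}; cheapest assignment that respects the capacities:
  W1 (cap 10, load 7): B, C — cost 5×3 + 2×7 = 29
  W4 (cap 5, load 5): A — cost 5×2 = 10
  Shipping 39, fixed 36 → total 75.
  Any other capacity-feasible assignment to {W1, W4} ships for at least 39.
Compare {W1, W2, W4}: its best feasible assignment gives total 103.
Compare {W1, W3, W4}: its best feasible assignment gives total 111.
Every other set of open sites that can feasibly serve all demand totals ≥ 103 even under its best assignment. Minimum: 75.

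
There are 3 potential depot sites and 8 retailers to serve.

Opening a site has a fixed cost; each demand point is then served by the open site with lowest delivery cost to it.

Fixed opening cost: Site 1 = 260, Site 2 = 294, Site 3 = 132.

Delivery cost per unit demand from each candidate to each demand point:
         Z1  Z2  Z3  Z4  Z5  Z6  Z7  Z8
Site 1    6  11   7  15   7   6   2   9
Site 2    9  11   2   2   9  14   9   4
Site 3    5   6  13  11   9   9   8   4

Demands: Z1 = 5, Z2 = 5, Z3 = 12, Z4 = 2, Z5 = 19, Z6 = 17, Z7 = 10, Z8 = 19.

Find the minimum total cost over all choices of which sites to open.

845

Open {Site 3}: assign each demand point to its cheapest open site.
  Z1→Site 3 5×5=25, Z2→Site 3 5×6=30, Z3→Site 3 12×13=156, Z4→Site 3 2×11=22, Z5→Site 3 19×9=171, Z6→Site 3 17×9=153, Z7→Site 3 10×8=80, Z8→Site 3 19×4=76
  delivery cost 713, fixed 132 → total 845.
Compare {Site 1, Site 3}: delivery cost 492 + fixed 392 = 884.
Compare {Site 1}: delivery cost 625 + fixed 260 = 885.
Compare {Site 2, Site 3}: delivery cost 563 + fixed 426 = 989.
All other subsets cost ≥ 884. Minimum total cost: 845.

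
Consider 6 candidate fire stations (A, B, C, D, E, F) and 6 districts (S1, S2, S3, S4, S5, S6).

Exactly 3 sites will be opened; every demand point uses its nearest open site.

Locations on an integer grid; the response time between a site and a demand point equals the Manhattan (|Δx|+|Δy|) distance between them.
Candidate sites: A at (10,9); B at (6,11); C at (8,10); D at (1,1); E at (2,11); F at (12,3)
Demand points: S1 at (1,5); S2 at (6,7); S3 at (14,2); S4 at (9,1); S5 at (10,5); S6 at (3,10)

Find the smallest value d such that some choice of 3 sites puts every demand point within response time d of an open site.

Open {B, D, F}.
  Farthest demand point is S4 at response time 5 (to F); all others are ≤ 5.
With {C, D, F} the worst case is 5.
With {A, E, F} the worst case is 7.
No size-3 selection achieves below 5.

5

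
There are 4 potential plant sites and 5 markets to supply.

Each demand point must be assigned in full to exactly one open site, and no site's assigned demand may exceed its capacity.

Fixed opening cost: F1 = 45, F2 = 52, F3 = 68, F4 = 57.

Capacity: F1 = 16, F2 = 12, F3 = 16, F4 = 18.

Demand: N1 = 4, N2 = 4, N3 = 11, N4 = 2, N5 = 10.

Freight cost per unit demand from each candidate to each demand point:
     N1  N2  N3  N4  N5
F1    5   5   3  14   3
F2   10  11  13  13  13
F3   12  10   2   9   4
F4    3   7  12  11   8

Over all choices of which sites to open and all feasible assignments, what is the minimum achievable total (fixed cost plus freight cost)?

Open {F1, F3}; cheapest assignment that respects the capacities:
  F1 (cap 16, load 16): N1, N4, N5 — cost 4×5 + 2×14 + 10×3 = 78
  F3 (cap 16, load 15): N2, N3 — cost 4×10 + 11×2 = 62
  Shipping 140, fixed 113 → total 253.
  Any other capacity-feasible assignment to {F1, F3} ships for at least 140.
Compare {F1, F4}: its best feasible assignment gives total 269.
Compare {F1, F3, F4}: its best feasible assignment gives total 272.
Every other set of open sites that can feasibly serve all demand totals ≥ 269 even under its best assignment. Minimum: 253.

253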